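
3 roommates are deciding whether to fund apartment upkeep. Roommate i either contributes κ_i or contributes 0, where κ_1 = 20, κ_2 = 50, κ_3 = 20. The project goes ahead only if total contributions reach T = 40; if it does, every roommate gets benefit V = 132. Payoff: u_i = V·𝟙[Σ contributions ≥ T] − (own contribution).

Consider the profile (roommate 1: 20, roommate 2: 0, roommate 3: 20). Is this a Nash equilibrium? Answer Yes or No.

Total = 40 ≥ 40: provided.
Roommate 1 (pledges 20, payoff 112): dropping to 0 → total 20, payoff 0. No gain.
Roommate 2 (pledges 0, payoff 132): pledging 50 → total 90, payoff 82. No gain.
Roommate 3 (pledges 20, payoff 112): dropping to 0 → total 20, payoff 0. No gain.

Yes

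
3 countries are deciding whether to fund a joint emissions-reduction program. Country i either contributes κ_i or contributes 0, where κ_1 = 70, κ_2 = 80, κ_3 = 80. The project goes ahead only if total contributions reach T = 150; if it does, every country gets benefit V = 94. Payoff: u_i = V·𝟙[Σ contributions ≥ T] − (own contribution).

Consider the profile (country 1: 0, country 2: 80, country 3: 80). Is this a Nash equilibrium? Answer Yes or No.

Total = 160 ≥ 150: provided.
Country 1 (pledges 0, payoff 94): pledging 70 → total 230, payoff 24. No gain.
Country 2 (pledges 80, payoff 14): dropping to 0 → total 80, payoff 0. No gain.
Country 3 (pledges 80, payoff 14): dropping to 0 → total 80, payoff 0. No gain.

Yes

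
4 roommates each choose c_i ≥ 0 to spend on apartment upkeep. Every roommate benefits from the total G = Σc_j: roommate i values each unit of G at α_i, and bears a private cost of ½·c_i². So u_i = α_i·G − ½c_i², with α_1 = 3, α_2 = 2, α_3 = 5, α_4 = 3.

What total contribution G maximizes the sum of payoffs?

52

Planner FOC: ∂(Σu_j)/∂c_i = (Σα_j) − c_i = 0, so c_i^SO = Σα_j = 13 for every i; G^SO = 52.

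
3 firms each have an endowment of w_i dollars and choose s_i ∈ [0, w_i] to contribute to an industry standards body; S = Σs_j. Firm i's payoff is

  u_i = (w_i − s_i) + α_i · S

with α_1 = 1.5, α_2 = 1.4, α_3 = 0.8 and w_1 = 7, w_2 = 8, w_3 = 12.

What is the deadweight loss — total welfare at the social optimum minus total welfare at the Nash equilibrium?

32.4

∂u_i/∂s_i = α_i − 1, so firm i contributes w_i if α_i > 1, else 0.
α_i > 1 for i ∈ {1, 2}; NE contributions (7, 8, 0), S = 15.
W^NE = Σw_i − S^NE + (Σα_i)·S^NE = 27 + 2.7·15 = 67.5.
Planner: ∂(Σu_j)/∂s_i = Σα_j − 1 = 2.7 > 0, so everyone contributes w_i; S^SO = 27, W^SO = 27 + 2.7·27 = 99.9.
Deadweight loss = 32.4.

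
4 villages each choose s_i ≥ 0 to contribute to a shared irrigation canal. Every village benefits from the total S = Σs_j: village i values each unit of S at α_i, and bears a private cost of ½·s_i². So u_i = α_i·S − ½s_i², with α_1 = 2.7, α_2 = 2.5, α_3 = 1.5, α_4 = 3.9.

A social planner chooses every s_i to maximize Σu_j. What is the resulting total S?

Planner FOC: ∂(Σu_j)/∂s_i = (Σα_j) − s_i = 0, so s_i^SO = Σα_j = 10.6 for every i; S^SO = 42.4.

42.4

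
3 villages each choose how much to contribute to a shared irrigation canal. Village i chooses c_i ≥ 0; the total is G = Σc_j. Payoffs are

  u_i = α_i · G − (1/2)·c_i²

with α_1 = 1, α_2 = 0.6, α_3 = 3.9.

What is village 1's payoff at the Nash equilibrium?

5

Village i's FOC: ∂u_i/∂c_i = α_i − c_i = 0, so c_i* = α_i.
NE contributions = (1, 0.6, 3.9); G = 5.5.
u_1 = α_1·G − ½·(c_1)² = 1·5.5 − ½·1² = 5.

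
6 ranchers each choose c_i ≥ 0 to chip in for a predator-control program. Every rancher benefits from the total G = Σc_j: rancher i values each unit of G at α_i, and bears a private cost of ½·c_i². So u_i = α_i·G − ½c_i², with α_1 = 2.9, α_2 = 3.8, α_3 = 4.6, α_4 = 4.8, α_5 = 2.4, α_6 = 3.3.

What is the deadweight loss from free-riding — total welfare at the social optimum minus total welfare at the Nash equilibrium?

Rancher i's FOC: ∂u_i/∂c_i = α_i − c_i = 0, so c_i* = α_i.
NE contributions = (2.9, 3.8, 4.6, 4.8, 2.4, 3.3); G = 21.8.
W^NE = (Σα)·G − ½Σα_i² = 21.8² − ½·83.7 = 433.39.
Planner sets c_i = Σα_j = 21.8 for every i, so G^SO = 6·21.8 = 130.8.
W^SO = (Σα)·G^SO − ½·6·(Σα)² = (6/2)·21.8² = 1425.72.
Deadweight loss = W^SO − W^NE = 992.33.

992.33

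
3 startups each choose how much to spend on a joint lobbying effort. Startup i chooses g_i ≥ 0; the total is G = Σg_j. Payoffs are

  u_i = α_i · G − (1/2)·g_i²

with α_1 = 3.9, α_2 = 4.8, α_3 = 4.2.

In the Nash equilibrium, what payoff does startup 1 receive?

Startup i's FOC: ∂u_i/∂g_i = α_i − g_i = 0, so g_i* = α_i.
NE contributions = (3.9, 4.8, 4.2); G = 12.9.
u_1 = α_1·G − ½·(g_1)² = 3.9·12.9 − ½·3.9² = 42.705.

42.705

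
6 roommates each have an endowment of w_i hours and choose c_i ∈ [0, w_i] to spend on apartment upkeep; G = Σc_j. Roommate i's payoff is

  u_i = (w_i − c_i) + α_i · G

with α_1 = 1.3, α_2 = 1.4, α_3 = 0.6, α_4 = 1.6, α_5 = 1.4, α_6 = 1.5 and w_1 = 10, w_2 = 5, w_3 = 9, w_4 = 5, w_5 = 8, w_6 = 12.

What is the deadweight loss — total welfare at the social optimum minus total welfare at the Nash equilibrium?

∂u_i/∂c_i = α_i − 1, so roommate i contributes w_i if α_i > 1, else 0.
α_i > 1 for i ∈ {1, 2, 4, 5, 6}; NE contributions (10, 5, 0, 5, 8, 12), G = 40.
W^NE = Σw_i − G^NE + (Σα_i)·G^NE = 49 + 6.8·40 = 321.
Planner: ∂(Σu_j)/∂c_i = Σα_j − 1 = 6.8 > 0, so everyone contributes w_i; G^SO = 49, W^SO = 49 + 6.8·49 = 382.2.
Deadweight loss = 61.2.

61.2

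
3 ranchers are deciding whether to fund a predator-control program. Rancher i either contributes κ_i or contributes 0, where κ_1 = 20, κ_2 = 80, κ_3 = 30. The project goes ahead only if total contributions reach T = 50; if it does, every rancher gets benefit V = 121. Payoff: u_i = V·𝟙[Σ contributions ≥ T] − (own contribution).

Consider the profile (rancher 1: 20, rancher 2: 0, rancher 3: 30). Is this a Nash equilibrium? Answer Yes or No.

Total = 50 ≥ 50: provided.
Rancher 1 (pledges 20, payoff 101): dropping to 0 → total 30, payoff 0. No gain.
Rancher 2 (pledges 0, payoff 121): pledging 80 → total 130, payoff 41. No gain.
Rancher 3 (pledges 30, payoff 91): dropping to 0 → total 20, payoff 0. No gain.

Yes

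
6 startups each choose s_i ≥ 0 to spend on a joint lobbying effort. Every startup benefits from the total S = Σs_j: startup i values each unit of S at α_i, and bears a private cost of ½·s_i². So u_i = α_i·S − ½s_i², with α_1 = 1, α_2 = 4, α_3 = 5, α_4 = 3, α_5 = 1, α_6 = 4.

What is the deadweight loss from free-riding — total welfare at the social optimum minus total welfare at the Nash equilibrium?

Startup i's FOC: ∂u_i/∂s_i = α_i − s_i = 0, so s_i* = α_i.
NE contributions = (1, 4, 5, 3, 1, 4); S = 18.
W^NE = (Σα)·S − ½Σα_i² = 18² − ½·68 = 290.
Planner sets s_i = Σα_j = 18 for every i, so S^SO = 6·18 = 108.
W^SO = (Σα)·S^SO − ½·6·(Σα)² = (6/2)·18² = 972.
Deadweight loss = W^SO − W^NE = 682.

682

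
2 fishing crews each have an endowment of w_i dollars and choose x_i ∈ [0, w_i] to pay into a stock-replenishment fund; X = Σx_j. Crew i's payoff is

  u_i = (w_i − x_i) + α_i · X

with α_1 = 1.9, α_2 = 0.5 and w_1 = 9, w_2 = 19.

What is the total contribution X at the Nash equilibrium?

∂u_i/∂x_i = α_i − 1, so crew i contributes w_i if α_i > 1, else 0.
α_i > 1 for i ∈ {1}; NE contributions (9, 0), X = 9.

9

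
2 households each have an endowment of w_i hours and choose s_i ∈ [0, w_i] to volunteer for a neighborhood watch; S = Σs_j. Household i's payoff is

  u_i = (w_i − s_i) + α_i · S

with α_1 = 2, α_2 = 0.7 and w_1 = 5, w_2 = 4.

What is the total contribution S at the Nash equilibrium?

5

∂u_i/∂s_i = α_i − 1, so household i contributes w_i if α_i > 1, else 0.
α_i > 1 for i ∈ {1}; NE contributions (5, 0), S = 5.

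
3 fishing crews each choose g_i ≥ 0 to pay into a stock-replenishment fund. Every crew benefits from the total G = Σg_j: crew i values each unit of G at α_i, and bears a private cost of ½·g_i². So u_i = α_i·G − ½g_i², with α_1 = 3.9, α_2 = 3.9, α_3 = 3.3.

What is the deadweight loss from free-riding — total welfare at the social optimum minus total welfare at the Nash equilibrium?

82.26

Crew i's FOC: ∂u_i/∂g_i = α_i − g_i = 0, so g_i* = α_i.
NE contributions = (3.9, 3.9, 3.3); G = 11.1.
W^NE = (Σα)·G − ½Σα_i² = 11.1² − ½·41.31 = 102.555.
Planner sets g_i = Σα_j = 11.1 for every i, so G^SO = 3·11.1 = 33.3.
W^SO = (Σα)·G^SO − ½·3·(Σα)² = (3/2)·11.1² = 184.815.
Deadweight loss = W^SO − W^NE = 82.26.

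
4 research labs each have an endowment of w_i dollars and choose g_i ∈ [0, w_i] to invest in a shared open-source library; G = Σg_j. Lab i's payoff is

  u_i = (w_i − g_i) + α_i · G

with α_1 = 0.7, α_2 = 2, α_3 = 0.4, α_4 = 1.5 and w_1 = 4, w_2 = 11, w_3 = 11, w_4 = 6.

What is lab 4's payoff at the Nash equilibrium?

∂u_i/∂g_i = α_i − 1, so lab i contributes w_i if α_i > 1, else 0.
α_i > 1 for i ∈ {2, 4}; NE contributions (0, 11, 0, 6), G = 17.
u_4 = (6 − 6) + 1.5·17 = 25.5.

25.5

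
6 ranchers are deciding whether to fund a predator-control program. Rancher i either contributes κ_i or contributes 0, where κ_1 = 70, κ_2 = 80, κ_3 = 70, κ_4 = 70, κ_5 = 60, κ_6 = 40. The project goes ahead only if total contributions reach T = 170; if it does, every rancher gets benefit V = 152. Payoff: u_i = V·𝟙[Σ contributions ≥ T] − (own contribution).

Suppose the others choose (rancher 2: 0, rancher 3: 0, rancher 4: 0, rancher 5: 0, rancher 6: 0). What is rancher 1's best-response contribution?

0

Others' total = 0. Even contributing 70 gives 70 < 170: no benefit either way.
Best response: 0.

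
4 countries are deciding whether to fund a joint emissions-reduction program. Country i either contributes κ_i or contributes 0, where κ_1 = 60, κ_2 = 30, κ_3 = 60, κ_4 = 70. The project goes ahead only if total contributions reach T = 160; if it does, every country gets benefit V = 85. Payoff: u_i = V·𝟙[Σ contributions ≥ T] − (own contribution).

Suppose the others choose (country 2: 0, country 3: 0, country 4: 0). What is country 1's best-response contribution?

Others' total = 0. Even contributing 60 gives 60 < 160: no benefit either way.
Best response: 0.

0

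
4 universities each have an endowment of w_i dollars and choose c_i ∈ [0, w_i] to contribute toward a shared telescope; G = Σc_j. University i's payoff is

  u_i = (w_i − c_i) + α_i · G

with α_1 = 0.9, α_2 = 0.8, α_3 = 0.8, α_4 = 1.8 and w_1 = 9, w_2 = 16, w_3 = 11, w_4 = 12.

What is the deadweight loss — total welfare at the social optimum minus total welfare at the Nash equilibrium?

118.8

∂u_i/∂c_i = α_i − 1, so university i contributes w_i if α_i > 1, else 0.
α_i > 1 for i ∈ {4}; NE contributions (0, 0, 0, 12), G = 12.
W^NE = Σw_i − G^NE + (Σα_i)·G^NE = 48 + 3.3·12 = 87.6.
Planner: ∂(Σu_j)/∂c_i = Σα_j − 1 = 3.3 > 0, so everyone contributes w_i; G^SO = 48, W^SO = 48 + 3.3·48 = 206.4.
Deadweight loss = 118.8.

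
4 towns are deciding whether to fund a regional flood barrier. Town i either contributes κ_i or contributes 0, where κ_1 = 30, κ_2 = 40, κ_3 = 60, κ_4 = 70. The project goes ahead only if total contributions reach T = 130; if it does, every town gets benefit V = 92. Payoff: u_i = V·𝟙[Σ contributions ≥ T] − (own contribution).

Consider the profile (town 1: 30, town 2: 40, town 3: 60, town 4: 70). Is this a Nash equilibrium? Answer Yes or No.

No

Total = 200 ≥ 130: provided.
Town 1 (pledges 30, payoff 62): dropping to 0 → total 170, payoff 92. Profitable deviation.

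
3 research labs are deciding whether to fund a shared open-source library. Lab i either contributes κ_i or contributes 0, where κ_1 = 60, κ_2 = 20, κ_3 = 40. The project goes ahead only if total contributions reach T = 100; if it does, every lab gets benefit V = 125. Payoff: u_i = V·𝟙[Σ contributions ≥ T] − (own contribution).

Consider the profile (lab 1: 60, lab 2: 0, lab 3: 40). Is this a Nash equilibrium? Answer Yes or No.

Total = 100 ≥ 100: provided.
Lab 1 (pledges 60, payoff 65): dropping to 0 → total 40, payoff 0. No gain.
Lab 2 (pledges 0, payoff 125): pledging 20 → total 120, payoff 105. No gain.
Lab 3 (pledges 40, payoff 85): dropping to 0 → total 60, payoff 0. No gain.

Yes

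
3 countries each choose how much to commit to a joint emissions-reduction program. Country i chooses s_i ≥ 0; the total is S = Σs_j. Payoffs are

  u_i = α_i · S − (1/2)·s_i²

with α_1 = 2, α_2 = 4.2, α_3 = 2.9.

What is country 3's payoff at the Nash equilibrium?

22.185

Country i's FOC: ∂u_i/∂s_i = α_i − s_i = 0, so s_i* = α_i.
NE contributions = (2, 4.2, 2.9); S = 9.1.
u_3 = α_3·S − ½·(s_3)² = 2.9·9.1 − ½·2.9² = 22.185.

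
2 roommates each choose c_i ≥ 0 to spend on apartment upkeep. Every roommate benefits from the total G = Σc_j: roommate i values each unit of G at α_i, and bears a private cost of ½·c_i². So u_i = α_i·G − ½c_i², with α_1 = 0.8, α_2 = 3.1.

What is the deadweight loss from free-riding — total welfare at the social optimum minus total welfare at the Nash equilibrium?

Roommate i's FOC: ∂u_i/∂c_i = α_i − c_i = 0, so c_i* = α_i.
NE contributions = (0.8, 3.1); G = 3.9.
W^NE = (Σα)·G − ½Σα_i² = 3.9² − ½·10.25 = 10.085.
Planner sets c_i = Σα_j = 3.9 for every i, so G^SO = 2·3.9 = 7.8.
W^SO = (Σα)·G^SO − ½·2·(Σα)² = (2/2)·3.9² = 15.21.
Deadweight loss = W^SO − W^NE = 5.125.

5.125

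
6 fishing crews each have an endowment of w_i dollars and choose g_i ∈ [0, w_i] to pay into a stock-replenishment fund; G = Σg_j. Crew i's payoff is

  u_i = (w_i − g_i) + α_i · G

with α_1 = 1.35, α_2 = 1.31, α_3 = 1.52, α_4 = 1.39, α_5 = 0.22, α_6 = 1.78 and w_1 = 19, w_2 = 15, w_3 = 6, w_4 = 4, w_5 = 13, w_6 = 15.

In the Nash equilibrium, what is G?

59

∂u_i/∂g_i = α_i − 1, so crew i contributes w_i if α_i > 1, else 0.
α_i > 1 for i ∈ {1, 2, 3, 4, 6}; NE contributions (19, 15, 6, 4, 0, 15), G = 59.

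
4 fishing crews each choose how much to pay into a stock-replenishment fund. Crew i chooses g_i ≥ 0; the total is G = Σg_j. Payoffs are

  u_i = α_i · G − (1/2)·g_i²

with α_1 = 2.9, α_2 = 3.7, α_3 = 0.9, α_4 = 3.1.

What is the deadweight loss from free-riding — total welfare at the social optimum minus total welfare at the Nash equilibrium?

128.62

Crew i's FOC: ∂u_i/∂g_i = α_i − g_i = 0, so g_i* = α_i.
NE contributions = (2.9, 3.7, 0.9, 3.1); G = 10.6.
W^NE = (Σα)·G − ½Σα_i² = 10.6² − ½·32.52 = 96.1.
Planner sets g_i = Σα_j = 10.6 for every i, so G^SO = 4·10.6 = 42.4.
W^SO = (Σα)·G^SO − ½·4·(Σα)² = (4/2)·10.6² = 224.72.
Deadweight loss = W^SO − W^NE = 128.62.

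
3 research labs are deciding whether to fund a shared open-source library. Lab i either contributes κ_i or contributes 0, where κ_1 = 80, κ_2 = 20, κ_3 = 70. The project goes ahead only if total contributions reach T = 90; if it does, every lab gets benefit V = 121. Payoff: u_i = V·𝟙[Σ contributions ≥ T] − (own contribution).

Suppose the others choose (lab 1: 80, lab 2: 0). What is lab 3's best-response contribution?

Others' total = 80. Contributing 70 brings total to 150 ≥ 90: gain V − κ_3 = 51.
Best response: 70.

70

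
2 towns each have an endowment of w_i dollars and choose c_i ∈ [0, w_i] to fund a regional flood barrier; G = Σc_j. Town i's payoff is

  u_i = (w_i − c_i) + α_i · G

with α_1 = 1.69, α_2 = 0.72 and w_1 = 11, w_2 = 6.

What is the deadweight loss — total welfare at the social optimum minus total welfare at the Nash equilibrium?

8.46

∂u_i/∂c_i = α_i − 1, so town i contributes w_i if α_i > 1, else 0.
α_i > 1 for i ∈ {1}; NE contributions (11, 0), G = 11.
W^NE = Σw_i − G^NE + (Σα_i)·G^NE = 17 + 1.41·11 = 32.51.
Planner: ∂(Σu_j)/∂c_i = Σα_j − 1 = 1.41 > 0, so everyone contributes w_i; G^SO = 17, W^SO = 17 + 1.41·17 = 40.97.
Deadweight loss = 8.46.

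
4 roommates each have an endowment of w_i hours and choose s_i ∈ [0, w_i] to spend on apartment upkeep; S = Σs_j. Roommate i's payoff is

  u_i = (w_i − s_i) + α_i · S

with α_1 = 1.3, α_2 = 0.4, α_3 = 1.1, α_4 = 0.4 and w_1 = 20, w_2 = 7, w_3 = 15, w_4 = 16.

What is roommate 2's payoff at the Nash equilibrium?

21

∂u_i/∂s_i = α_i − 1, so roommate i contributes w_i if α_i > 1, else 0.
α_i > 1 for i ∈ {1, 3}; NE contributions (20, 0, 15, 0), S = 35.
u_2 = (7 − 0) + 0.4·35 = 21.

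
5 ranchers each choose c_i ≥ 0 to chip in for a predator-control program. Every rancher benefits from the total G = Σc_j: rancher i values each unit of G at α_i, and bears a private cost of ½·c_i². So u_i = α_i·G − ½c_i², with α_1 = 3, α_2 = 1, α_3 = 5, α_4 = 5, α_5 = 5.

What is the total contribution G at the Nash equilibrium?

19

Rancher i's FOC: ∂u_i/∂c_i = α_i − c_i = 0, so c_i* = α_i.
NE contributions = (3, 1, 5, 5, 5); G = 19.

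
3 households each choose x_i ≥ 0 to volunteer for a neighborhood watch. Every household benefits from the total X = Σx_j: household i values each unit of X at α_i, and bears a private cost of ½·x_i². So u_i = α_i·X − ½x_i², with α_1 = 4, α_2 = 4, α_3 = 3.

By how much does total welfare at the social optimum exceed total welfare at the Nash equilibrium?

81

Household i's FOC: ∂u_i/∂x_i = α_i − x_i = 0, so x_i* = α_i.
NE contributions = (4, 4, 3); X = 11.
W^NE = (Σα)·X − ½Σα_i² = 11² − ½·41 = 100.5.
Planner sets x_i = Σα_j = 11 for every i, so X^SO = 3·11 = 33.
W^SO = (Σα)·X^SO − ½·3·(Σα)² = (3/2)·11² = 181.5.
Deadweight loss = W^SO − W^NE = 81.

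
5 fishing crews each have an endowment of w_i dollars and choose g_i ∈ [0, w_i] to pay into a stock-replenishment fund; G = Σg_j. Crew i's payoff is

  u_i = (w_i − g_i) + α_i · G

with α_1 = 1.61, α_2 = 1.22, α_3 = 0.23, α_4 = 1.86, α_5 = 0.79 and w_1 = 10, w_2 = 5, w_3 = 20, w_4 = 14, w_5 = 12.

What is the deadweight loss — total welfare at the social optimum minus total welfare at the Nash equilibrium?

∂u_i/∂g_i = α_i − 1, so crew i contributes w_i if α_i > 1, else 0.
α_i > 1 for i ∈ {1, 2, 4}; NE contributions (10, 5, 0, 14, 0), G = 29.
W^NE = Σw_i − G^NE + (Σα_i)·G^NE = 61 + 4.71·29 = 197.59.
Planner: ∂(Σu_j)/∂g_i = Σα_j − 1 = 4.71 > 0, so everyone contributes w_i; G^SO = 61, W^SO = 61 + 4.71·61 = 348.31.
Deadweight loss = 150.72.

150.72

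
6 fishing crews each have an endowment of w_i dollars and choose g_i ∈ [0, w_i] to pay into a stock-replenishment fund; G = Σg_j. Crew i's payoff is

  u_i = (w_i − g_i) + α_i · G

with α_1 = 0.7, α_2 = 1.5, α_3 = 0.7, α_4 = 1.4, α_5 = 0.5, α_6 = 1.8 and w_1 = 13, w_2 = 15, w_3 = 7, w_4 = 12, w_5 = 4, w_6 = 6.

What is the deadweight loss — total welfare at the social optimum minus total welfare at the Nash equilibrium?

134.4

∂u_i/∂g_i = α_i − 1, so crew i contributes w_i if α_i > 1, else 0.
α_i > 1 for i ∈ {2, 4, 6}; NE contributions (0, 15, 0, 12, 0, 6), G = 33.
W^NE = Σw_i − G^NE + (Σα_i)·G^NE = 57 + 5.6·33 = 241.8.
Planner: ∂(Σu_j)/∂g_i = Σα_j − 1 = 5.6 > 0, so everyone contributes w_i; G^SO = 57, W^SO = 57 + 5.6·57 = 376.2.
Deadweight loss = 134.4.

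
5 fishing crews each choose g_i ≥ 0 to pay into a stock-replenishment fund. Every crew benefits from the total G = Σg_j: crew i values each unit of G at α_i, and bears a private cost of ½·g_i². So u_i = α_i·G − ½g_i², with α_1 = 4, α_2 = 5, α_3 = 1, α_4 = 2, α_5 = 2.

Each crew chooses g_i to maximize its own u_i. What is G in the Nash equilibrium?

14

Crew i's FOC: ∂u_i/∂g_i = α_i − g_i = 0, so g_i* = α_i.
NE contributions = (4, 5, 1, 2, 2); G = 14.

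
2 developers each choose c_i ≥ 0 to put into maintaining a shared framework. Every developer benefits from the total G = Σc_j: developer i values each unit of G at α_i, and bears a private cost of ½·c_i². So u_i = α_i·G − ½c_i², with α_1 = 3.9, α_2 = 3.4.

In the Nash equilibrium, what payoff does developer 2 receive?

Developer i's FOC: ∂u_i/∂c_i = α_i − c_i = 0, so c_i* = α_i.
NE contributions = (3.9, 3.4); G = 7.3.
u_2 = α_2·G − ½·(c_2)² = 3.4·7.3 − ½·3.4² = 19.04.

19.04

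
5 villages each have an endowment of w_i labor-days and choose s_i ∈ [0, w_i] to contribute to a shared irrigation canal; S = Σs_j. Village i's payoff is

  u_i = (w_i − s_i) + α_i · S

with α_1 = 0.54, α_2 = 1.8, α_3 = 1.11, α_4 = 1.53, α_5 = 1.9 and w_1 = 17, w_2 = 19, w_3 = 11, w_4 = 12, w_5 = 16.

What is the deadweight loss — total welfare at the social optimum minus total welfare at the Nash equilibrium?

∂u_i/∂s_i = α_i − 1, so village i contributes w_i if α_i > 1, else 0.
α_i > 1 for i ∈ {2, 3, 4, 5}; NE contributions (0, 19, 11, 12, 16), S = 58.
W^NE = Σw_i − S^NE + (Σα_i)·S^NE = 75 + 5.88·58 = 416.04.
Planner: ∂(Σu_j)/∂s_i = Σα_j − 1 = 5.88 > 0, so everyone contributes w_i; S^SO = 75, W^SO = 75 + 5.88·75 = 516.
Deadweight loss = 99.96.

99.96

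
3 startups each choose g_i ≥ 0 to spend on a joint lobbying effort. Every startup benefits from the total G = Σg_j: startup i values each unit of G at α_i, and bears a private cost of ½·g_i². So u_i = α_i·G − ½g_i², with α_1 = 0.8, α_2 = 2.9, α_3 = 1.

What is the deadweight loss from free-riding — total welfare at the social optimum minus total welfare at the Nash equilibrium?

16.07

Startup i's FOC: ∂u_i/∂g_i = α_i − g_i = 0, so g_i* = α_i.
NE contributions = (0.8, 2.9, 1); G = 4.7.
W^NE = (Σα)·G − ½Σα_i² = 4.7² − ½·10.05 = 17.065.
Planner sets g_i = Σα_j = 4.7 for every i, so G^SO = 3·4.7 = 14.1.
W^SO = (Σα)·G^SO − ½·3·(Σα)² = (3/2)·4.7² = 33.135.
Deadweight loss = W^SO − W^NE = 16.07.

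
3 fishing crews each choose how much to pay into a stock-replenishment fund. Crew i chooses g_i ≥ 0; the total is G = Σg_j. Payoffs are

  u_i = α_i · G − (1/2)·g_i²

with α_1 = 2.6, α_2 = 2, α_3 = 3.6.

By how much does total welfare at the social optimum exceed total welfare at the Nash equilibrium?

Crew i's FOC: ∂u_i/∂g_i = α_i − g_i = 0, so g_i* = α_i.
NE contributions = (2.6, 2, 3.6); G = 8.2.
W^NE = (Σα)·G − ½Σα_i² = 8.2² − ½·23.72 = 55.38.
Planner sets g_i = Σα_j = 8.2 for every i, so G^SO = 3·8.2 = 24.6.
W^SO = (Σα)·G^SO − ½·3·(Σα)² = (3/2)·8.2² = 100.86.
Deadweight loss = W^SO − W^NE = 45.48.

45.48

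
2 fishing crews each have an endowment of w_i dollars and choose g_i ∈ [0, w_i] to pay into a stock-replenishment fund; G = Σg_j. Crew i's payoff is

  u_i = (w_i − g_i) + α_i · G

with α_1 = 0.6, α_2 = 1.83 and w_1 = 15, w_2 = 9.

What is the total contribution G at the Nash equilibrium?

∂u_i/∂g_i = α_i − 1, so crew i contributes w_i if α_i > 1, else 0.
α_i > 1 for i ∈ {2}; NE contributions (0, 9), G = 9.

9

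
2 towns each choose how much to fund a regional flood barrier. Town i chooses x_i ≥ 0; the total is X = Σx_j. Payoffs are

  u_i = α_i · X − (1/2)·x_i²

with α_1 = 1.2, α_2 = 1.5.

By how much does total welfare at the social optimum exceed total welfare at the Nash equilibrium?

1.845

Town i's FOC: ∂u_i/∂x_i = α_i − x_i = 0, so x_i* = α_i.
NE contributions = (1.2, 1.5); X = 2.7.
W^NE = (Σα)·X − ½Σα_i² = 2.7² − ½·3.69 = 5.445.
Planner sets x_i = Σα_j = 2.7 for every i, so X^SO = 2·2.7 = 5.4.
W^SO = (Σα)·X^SO − ½·2·(Σα)² = (2/2)·2.7² = 7.29.
Deadweight loss = W^SO − W^NE = 1.845.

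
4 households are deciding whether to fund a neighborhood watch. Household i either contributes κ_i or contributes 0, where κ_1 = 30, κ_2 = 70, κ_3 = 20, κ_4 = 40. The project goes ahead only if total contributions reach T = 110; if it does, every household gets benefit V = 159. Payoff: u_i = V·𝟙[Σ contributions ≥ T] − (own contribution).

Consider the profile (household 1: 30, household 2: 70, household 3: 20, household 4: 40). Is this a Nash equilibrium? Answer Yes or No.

Total = 160 ≥ 110: provided.
Household 1 (pledges 30, payoff 129): dropping to 0 → total 130, payoff 159. Profitable deviation.

No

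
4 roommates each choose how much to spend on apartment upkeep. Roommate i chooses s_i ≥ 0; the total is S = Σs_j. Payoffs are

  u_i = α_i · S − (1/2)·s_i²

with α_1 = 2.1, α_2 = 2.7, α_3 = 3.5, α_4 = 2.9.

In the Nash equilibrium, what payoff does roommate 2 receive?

Roommate i's FOC: ∂u_i/∂s_i = α_i − s_i = 0, so s_i* = α_i.
NE contributions = (2.1, 2.7, 3.5, 2.9); S = 11.2.
u_2 = α_2·S − ½·(s_2)² = 2.7·11.2 − ½·2.7² = 26.595.

26.595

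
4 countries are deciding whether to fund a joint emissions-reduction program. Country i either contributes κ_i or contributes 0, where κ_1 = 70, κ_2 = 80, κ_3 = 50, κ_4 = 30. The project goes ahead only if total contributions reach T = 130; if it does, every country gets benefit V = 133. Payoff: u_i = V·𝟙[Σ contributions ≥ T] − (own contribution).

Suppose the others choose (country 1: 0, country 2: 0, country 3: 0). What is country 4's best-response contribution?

Others' total = 0. Even contributing 30 gives 30 < 130: no benefit either way.
Best response: 0.

0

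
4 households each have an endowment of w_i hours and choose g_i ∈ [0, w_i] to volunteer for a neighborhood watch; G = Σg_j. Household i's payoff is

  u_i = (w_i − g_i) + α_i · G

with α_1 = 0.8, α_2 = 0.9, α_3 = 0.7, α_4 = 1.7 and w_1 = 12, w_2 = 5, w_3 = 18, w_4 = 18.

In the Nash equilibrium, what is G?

∂u_i/∂g_i = α_i − 1, so household i contributes w_i if α_i > 1, else 0.
α_i > 1 for i ∈ {4}; NE contributions (0, 0, 0, 18), G = 18.

18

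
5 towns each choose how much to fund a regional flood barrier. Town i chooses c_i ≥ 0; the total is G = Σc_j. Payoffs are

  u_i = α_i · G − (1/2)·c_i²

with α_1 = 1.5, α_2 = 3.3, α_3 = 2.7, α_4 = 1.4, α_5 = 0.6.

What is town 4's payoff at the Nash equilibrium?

12.32

Town i's FOC: ∂u_i/∂c_i = α_i − c_i = 0, so c_i* = α_i.
NE contributions = (1.5, 3.3, 2.7, 1.4, 0.6); G = 9.5.
u_4 = α_4·G − ½·(c_4)² = 1.4·9.5 − ½·1.4² = 12.32.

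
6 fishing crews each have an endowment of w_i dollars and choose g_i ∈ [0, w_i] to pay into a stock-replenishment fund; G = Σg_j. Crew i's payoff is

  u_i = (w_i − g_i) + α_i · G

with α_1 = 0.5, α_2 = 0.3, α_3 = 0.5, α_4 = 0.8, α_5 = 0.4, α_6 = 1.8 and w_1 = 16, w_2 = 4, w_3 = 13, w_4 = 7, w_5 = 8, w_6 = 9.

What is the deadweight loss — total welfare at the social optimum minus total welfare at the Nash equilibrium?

∂u_i/∂g_i = α_i − 1, so crew i contributes w_i if α_i > 1, else 0.
α_i > 1 for i ∈ {6}; NE contributions (0, 0, 0, 0, 0, 9), G = 9.
W^NE = Σw_i − G^NE + (Σα_i)·G^NE = 57 + 3.3·9 = 86.7.
Planner: ∂(Σu_j)/∂g_i = Σα_j − 1 = 3.3 > 0, so everyone contributes w_i; G^SO = 57, W^SO = 57 + 3.3·57 = 245.1.
Deadweight loss = 158.4.

158.4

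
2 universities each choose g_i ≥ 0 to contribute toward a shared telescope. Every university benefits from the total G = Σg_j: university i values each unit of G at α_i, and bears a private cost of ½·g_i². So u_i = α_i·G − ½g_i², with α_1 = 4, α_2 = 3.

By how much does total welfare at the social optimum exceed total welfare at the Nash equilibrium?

12.5

University i's FOC: ∂u_i/∂g_i = α_i − g_i = 0, so g_i* = α_i.
NE contributions = (4, 3); G = 7.
W^NE = (Σα)·G − ½Σα_i² = 7² − ½·25 = 36.5.
Planner sets g_i = Σα_j = 7 for every i, so G^SO = 2·7 = 14.
W^SO = (Σα)·G^SO − ½·2·(Σα)² = (2/2)·7² = 49.
Deadweight loss = W^SO − W^NE = 12.5.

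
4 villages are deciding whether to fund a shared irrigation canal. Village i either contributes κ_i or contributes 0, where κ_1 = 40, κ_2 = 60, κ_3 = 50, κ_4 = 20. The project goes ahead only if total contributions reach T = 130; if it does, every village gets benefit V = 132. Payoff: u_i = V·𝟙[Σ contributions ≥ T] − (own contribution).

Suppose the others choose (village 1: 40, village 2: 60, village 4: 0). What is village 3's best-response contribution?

50

Others' total = 100. Contributing 50 brings total to 150 ≥ 130: gain V − κ_3 = 82.
Best response: 50.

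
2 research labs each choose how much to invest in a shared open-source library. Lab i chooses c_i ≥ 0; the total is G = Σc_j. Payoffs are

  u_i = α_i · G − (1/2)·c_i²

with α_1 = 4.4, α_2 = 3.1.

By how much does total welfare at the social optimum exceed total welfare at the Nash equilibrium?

Lab i's FOC: ∂u_i/∂c_i = α_i − c_i = 0, so c_i* = α_i.
NE contributions = (4.4, 3.1); G = 7.5.
W^NE = (Σα)·G − ½Σα_i² = 7.5² − ½·28.97 = 41.765.
Planner sets c_i = Σα_j = 7.5 for every i, so G^SO = 2·7.5 = 15.
W^SO = (Σα)·G^SO − ½·2·(Σα)² = (2/2)·7.5² = 56.25.
Deadweight loss = W^SO − W^NE = 14.485.

14.485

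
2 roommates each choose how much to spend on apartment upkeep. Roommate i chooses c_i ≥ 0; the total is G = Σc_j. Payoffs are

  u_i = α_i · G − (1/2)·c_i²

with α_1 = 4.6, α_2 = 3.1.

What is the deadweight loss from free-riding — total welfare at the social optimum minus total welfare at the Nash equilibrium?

15.385

Roommate i's FOC: ∂u_i/∂c_i = α_i − c_i = 0, so c_i* = α_i.
NE contributions = (4.6, 3.1); G = 7.7.
W^NE = (Σα)·G − ½Σα_i² = 7.7² − ½·30.77 = 43.905.
Planner sets c_i = Σα_j = 7.7 for every i, so G^SO = 2·7.7 = 15.4.
W^SO = (Σα)·G^SO − ½·2·(Σα)² = (2/2)·7.7² = 59.29.
Deadweight loss = W^SO − W^NE = 15.385.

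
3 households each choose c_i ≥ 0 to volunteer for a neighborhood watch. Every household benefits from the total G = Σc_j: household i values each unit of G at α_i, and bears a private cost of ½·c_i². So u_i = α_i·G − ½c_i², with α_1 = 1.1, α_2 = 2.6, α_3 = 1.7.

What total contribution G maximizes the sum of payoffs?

Planner FOC: ∂(Σu_j)/∂c_i = (Σα_j) − c_i = 0, so c_i^SO = Σα_j = 5.4 for every i; G^SO = 16.2.

16.2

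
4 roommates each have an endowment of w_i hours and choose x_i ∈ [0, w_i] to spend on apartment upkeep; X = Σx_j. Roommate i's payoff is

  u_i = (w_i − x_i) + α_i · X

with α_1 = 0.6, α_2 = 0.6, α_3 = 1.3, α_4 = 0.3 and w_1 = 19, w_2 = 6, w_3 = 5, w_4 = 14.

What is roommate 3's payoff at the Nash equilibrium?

6.5

∂u_i/∂x_i = α_i − 1, so roommate i contributes w_i if α_i > 1, else 0.
α_i > 1 for i ∈ {3}; NE contributions (0, 0, 5, 0), X = 5.
u_3 = (5 − 5) + 1.3·5 = 6.5.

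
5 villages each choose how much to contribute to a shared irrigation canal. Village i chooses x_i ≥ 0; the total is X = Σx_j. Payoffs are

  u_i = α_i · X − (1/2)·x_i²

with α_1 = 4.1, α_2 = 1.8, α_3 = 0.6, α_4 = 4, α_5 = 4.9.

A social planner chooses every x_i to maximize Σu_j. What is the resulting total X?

77

Planner FOC: ∂(Σu_j)/∂x_i = (Σα_j) − x_i = 0, so x_i^SO = Σα_j = 15.4 for every i; X^SO = 77.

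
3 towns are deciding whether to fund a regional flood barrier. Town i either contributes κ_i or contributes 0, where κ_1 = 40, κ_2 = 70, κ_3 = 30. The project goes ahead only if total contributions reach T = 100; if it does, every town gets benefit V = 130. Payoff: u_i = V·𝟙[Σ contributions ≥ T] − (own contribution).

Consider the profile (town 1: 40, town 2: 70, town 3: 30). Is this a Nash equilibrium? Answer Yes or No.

No

Total = 140 ≥ 100: provided.
Town 1 (pledges 40, payoff 90): dropping to 0 → total 100, payoff 130. Profitable deviation.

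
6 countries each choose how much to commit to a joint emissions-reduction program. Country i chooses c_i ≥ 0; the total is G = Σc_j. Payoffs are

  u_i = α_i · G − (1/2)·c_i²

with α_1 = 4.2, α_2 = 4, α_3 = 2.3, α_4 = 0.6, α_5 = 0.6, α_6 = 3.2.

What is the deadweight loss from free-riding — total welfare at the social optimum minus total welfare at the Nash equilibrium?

Country i's FOC: ∂u_i/∂c_i = α_i − c_i = 0, so c_i* = α_i.
NE contributions = (4.2, 4, 2.3, 0.6, 0.6, 3.2); G = 14.9.
W^NE = (Σα)·G − ½Σα_i² = 14.9² − ½·49.89 = 197.065.
Planner sets c_i = Σα_j = 14.9 for every i, so G^SO = 6·14.9 = 89.4.
W^SO = (Σα)·G^SO − ½·6·(Σα)² = (6/2)·14.9² = 666.03.
Deadweight loss = W^SO − W^NE = 468.965.

468.965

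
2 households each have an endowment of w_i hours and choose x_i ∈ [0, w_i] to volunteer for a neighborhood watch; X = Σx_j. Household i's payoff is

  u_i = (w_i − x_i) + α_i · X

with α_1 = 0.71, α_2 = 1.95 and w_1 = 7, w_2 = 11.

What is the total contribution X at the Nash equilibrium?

∂u_i/∂x_i = α_i − 1, so household i contributes w_i if α_i > 1, else 0.
α_i > 1 for i ∈ {2}; NE contributions (0, 11), X = 11.

11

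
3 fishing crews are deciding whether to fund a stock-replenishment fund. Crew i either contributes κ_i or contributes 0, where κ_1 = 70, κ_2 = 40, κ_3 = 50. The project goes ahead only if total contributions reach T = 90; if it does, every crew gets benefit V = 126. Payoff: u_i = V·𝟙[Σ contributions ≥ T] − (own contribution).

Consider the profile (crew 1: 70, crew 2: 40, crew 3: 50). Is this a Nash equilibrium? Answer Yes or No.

Total = 160 ≥ 90: provided.
Crew 1 (pledges 70, payoff 56): dropping to 0 → total 90, payoff 126. Profitable deviation.

No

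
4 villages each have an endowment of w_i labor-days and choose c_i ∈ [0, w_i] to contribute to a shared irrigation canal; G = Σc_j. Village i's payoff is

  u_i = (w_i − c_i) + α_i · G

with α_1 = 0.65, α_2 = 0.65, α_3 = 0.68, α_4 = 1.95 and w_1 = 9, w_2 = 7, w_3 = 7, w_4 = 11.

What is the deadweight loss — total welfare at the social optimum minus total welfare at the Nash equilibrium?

67.39

∂u_i/∂c_i = α_i − 1, so village i contributes w_i if α_i > 1, else 0.
α_i > 1 for i ∈ {4}; NE contributions (0, 0, 0, 11), G = 11.
W^NE = Σw_i − G^NE + (Σα_i)·G^NE = 34 + 2.93·11 = 66.23.
Planner: ∂(Σu_j)/∂c_i = Σα_j − 1 = 2.93 > 0, so everyone contributes w_i; G^SO = 34, W^SO = 34 + 2.93·34 = 133.62.
Deadweight loss = 67.39.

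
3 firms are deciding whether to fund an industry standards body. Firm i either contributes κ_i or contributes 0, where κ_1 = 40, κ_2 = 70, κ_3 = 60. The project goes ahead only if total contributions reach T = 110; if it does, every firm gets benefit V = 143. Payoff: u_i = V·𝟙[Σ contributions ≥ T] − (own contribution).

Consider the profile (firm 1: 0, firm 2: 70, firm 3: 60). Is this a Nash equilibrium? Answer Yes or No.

Total = 130 ≥ 110: provided.
Firm 1 (pledges 0, payoff 143): pledging 40 → total 170, payoff 103. No gain.
Firm 2 (pledges 70, payoff 73): dropping to 0 → total 60, payoff 0. No gain.
Firm 3 (pledges 60, payoff 83): dropping to 0 → total 70, payoff 0. No gain.

Yes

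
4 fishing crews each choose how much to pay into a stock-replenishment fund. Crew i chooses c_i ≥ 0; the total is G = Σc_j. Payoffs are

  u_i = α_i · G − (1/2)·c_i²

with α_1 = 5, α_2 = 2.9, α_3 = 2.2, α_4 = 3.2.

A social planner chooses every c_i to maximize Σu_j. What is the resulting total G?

53.2

Planner FOC: ∂(Σu_j)/∂c_i = (Σα_j) − c_i = 0, so c_i^SO = Σα_j = 13.3 for every i; G^SO = 53.2.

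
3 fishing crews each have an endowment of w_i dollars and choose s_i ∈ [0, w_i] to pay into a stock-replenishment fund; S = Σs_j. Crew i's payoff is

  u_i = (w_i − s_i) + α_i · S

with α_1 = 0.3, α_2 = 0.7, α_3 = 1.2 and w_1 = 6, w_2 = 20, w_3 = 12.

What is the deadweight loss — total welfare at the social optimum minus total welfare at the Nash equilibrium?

∂u_i/∂s_i = α_i − 1, so crew i contributes w_i if α_i > 1, else 0.
α_i > 1 for i ∈ {3}; NE contributions (0, 0, 12), S = 12.
W^NE = Σw_i − S^NE + (Σα_i)·S^NE = 38 + 1.2·12 = 52.4.
Planner: ∂(Σu_j)/∂s_i = Σα_j − 1 = 1.2 > 0, so everyone contributes w_i; S^SO = 38, W^SO = 38 + 1.2·38 = 83.6.
Deadweight loss = 31.2.

31.2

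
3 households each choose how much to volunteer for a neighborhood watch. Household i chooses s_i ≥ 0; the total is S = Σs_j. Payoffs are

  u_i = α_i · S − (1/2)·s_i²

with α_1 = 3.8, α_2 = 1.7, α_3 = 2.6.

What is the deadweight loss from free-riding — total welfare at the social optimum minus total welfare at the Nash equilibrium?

Household i's FOC: ∂u_i/∂s_i = α_i − s_i = 0, so s_i* = α_i.
NE contributions = (3.8, 1.7, 2.6); S = 8.1.
W^NE = (Σα)·S − ½Σα_i² = 8.1² − ½·24.09 = 53.565.
Planner sets s_i = Σα_j = 8.1 for every i, so S^SO = 3·8.1 = 24.3.
W^SO = (Σα)·S^SO − ½·3·(Σα)² = (3/2)·8.1² = 98.415.
Deadweight loss = W^SO − W^NE = 44.85.

44.85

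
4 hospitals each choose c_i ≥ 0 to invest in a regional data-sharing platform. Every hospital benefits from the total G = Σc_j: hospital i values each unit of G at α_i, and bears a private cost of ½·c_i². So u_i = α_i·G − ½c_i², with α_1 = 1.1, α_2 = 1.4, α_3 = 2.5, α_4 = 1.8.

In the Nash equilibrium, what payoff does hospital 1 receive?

6.875

Hospital i's FOC: ∂u_i/∂c_i = α_i − c_i = 0, so c_i* = α_i.
NE contributions = (1.1, 1.4, 2.5, 1.8); G = 6.8.
u_1 = α_1·G − ½·(c_1)² = 1.1·6.8 − ½·1.1² = 6.875.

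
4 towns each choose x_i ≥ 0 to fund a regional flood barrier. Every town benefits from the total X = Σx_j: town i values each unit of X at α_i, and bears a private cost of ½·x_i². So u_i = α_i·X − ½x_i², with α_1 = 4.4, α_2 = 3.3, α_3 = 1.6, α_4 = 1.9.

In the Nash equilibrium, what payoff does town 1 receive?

Town i's FOC: ∂u_i/∂x_i = α_i − x_i = 0, so x_i* = α_i.
NE contributions = (4.4, 3.3, 1.6, 1.9); X = 11.2.
u_1 = α_1·X − ½·(x_1)² = 4.4·11.2 − ½·4.4² = 39.6.

39.6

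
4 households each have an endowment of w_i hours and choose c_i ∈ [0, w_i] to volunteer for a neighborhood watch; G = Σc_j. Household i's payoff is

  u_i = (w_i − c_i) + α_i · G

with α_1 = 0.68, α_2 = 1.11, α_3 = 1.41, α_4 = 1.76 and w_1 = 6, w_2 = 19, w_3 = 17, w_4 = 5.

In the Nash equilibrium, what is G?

41

∂u_i/∂c_i = α_i − 1, so household i contributes w_i if α_i > 1, else 0.
α_i > 1 for i ∈ {2, 3, 4}; NE contributions (0, 19, 17, 5), G = 41.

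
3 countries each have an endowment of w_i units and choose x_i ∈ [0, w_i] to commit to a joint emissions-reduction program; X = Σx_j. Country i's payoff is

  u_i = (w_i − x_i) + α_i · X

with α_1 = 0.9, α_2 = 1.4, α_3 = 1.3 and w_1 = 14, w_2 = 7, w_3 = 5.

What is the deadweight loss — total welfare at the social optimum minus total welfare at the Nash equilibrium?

∂u_i/∂x_i = α_i − 1, so country i contributes w_i if α_i > 1, else 0.
α_i > 1 for i ∈ {2, 3}; NE contributions (0, 7, 5), X = 12.
W^NE = Σw_i − X^NE + (Σα_i)·X^NE = 26 + 2.6·12 = 57.2.
Planner: ∂(Σu_j)/∂x_i = Σα_j − 1 = 2.6 > 0, so everyone contributes w_i; X^SO = 26, W^SO = 26 + 2.6·26 = 93.6.
Deadweight loss = 36.4.

36.4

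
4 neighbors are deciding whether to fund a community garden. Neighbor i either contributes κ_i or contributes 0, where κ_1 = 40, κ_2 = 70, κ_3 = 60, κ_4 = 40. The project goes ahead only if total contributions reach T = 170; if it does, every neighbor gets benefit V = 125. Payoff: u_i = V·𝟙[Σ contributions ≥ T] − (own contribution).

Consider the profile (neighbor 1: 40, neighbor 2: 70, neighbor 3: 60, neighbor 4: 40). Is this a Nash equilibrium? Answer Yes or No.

Total = 210 ≥ 170: provided.
Neighbor 1 (pledges 40, payoff 85): dropping to 0 → total 170, payoff 125. Profitable deviation.

No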